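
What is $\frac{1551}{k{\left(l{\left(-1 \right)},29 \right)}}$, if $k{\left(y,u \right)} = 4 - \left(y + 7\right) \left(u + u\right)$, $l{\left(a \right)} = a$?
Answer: $- \frac{1551}{344} \approx -4.5087$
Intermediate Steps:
$k{\left(y,u \right)} = 4 - 2 u \left(7 + y\right)$ ($k{\left(y,u \right)} = 4 - \left(7 + y\right) 2 u = 4 - 2 u \left(7 + y\right)$)
$\frac{1551}{k{\left(l{\left(-1 \right)},29 \right)}} = \frac{1551}{4 - 406 - 58 \left(-1\right)} = \frac{1551}{4 - 406 + 58} = \frac{1551}{-344} = 1551 \left(- \frac{1}{344}\right) = - \frac{1551}{344}$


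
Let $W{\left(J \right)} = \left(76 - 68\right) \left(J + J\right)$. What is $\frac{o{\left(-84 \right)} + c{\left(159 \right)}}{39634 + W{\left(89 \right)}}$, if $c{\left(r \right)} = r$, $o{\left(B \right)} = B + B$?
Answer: $- \frac{1}{4562} \approx -0.0002192$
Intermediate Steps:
$o{\left(B \right)} = 2 B$
$W{\left(J \right)} = 16 J$ ($W{\left(J \right)} = 8 \cdot 2 J = 16 J$)
$\frac{o{\left(-84 \right)} + c{\left(159 \right)}}{39634 + W{\left(89 \right)}} = \frac{2 \left(-84\right) + 159}{39634 + 16 \cdot 89} = \frac{-168 + 159}{39634 + 1424} = - \frac{9}{41058} = \left(-9\right) \frac{1}{41058} = - \frac{1}{4562}$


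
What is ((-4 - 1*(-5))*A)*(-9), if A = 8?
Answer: -72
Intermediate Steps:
((-4 - 1*(-5))*A)*(-9) = ((-4 - 1*(-5))*8)*(-9) = ((-4 + 5)*8)*(-9) = (1*8)*(-9) = 8*(-9) = -72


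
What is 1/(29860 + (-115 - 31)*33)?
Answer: 1/25042 ≈ 3.9933e-5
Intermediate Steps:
1/(29860 + (-115 - 31)*33) = 1/(29860 - 146*33) = 1/(29860 - 4818) = 1/25042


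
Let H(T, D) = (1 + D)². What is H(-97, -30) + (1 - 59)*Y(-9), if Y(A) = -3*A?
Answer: -725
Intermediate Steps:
H(-97, -30) + (1 - 59)*Y(-9) = (1 - 30)² + (1 - 59)*(-3*(-9)) = (-29)² - 58*27 = 841 - 1566 = -725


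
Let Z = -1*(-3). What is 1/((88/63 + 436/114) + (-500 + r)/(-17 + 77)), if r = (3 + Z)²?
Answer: -5985/15034 ≈ -0.39810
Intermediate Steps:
Z = 3
r = 36 (r = (3 + 3)² = 6² = 36)
1/((88/63 + 436/114) + (-500 + r)/(-17 + 77)) = 1/((88/63 + 436/114) + (-500 + 36)/(-17 + 77)) = 1/((88*(1/63) + 436*(1/114)) - 464/60) = 1/((88/63 + 218/57) - 464*1/60) = 1/(6250/1197 - 116/15) = 1/(-15034/5985) = -5985/15034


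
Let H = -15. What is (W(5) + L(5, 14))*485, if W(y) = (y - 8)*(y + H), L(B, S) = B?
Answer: 16975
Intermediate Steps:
W(y) = (-15 + y)*(-8 + y) (W(y) = (y - 8)*(y - 15) = (-8 + y)*(-15 + y) = (-15 + y)*(-8 + y))
(W(5) + L(5, 14))*485 = ((120 + 5² - 23*5) + 5)*485 = ((120 + 25 - 115) + 5)*485 = (30 + 5)*485 = 35*485 = 16975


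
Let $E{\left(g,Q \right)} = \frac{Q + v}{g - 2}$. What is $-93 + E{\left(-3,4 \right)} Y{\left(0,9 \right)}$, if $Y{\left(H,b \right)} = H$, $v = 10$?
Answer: $-93$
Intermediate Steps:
$E{\left(g,Q \right)} = \frac{10 + Q}{-2 + g}$ ($E{\left(g,Q \right)} = \frac{Q + 10}{g - 2} = \frac{10 + Q}{-2 + g}$)
$-93 + E{\left(-3,4 \right)} Y{\left(0,9 \right)} = -93 + \frac{10 + 4}{-2 - 3} \cdot 0 = -93 + \frac{1}{-5} \cdot 14 \cdot 0 = -93 + \left(- \frac{1}{5}\right) 14 \cdot 0 = -93 - 0 = -93 + 0 = -93$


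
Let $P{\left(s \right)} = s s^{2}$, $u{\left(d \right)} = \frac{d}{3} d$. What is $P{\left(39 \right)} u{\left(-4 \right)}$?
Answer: $316368$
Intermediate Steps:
$u{\left(d \right)} = \frac{d^{2}}{3}$ ($u{\left(d \right)} = d \frac{1}{3} d = \frac{d}{3} d = \frac{d^{2}}{3}$)
$P{\left(s \right)} = s^{3}$
$P{\left(39 \right)} u{\left(-4 \right)} = 39^{3} \frac{\left(-4\right)^{2}}{3} = 59319 \cdot \frac{1}{3} \cdot 16 = 59319 \cdot \frac{16}{3} = 316368$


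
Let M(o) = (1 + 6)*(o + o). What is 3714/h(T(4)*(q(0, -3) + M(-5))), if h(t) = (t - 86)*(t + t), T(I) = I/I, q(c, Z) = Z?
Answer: 619/3869 ≈ 0.15999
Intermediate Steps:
T(I) = 1
M(o) = 14*o (M(o) = 7*(2*o) = 14*o)
h(t) = 2*t*(-86 + t) (h(t) = (-86 + t)*(2*t) = 2*t*(-86 + t))
3714/h(T(4)*(q(0, -3) + M(-5))) = 3714/((2*(1*(-3 + 14*(-5)))*(-86 + 1*(-3 + 14*(-5))))) = 3714/((2*(1*(-3 - 70))*(-86 + 1*(-3 - 70)))) = 3714/((2*(1*(-73))*(-86 + 1*(-73)))) = 3714/((2*(-73)*(-86 - 73))) = 3714/((2*(-73)*(-159))) = 3714/23214 = 3714*(1/23214) = 619/3869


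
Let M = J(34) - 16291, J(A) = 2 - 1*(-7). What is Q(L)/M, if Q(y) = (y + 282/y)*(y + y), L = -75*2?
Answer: -22782/8141 ≈ -2.7984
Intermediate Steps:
J(A) = 9 (J(A) = 2 + 7 = 9)
L = -150
Q(y) = 2*y*(y + 282/y) (Q(y) = (y + 282/y)*(2*y) = 2*y*(y + 282/y))
M = -16282 (M = 9 - 16291 = -16282)
Q(L)/M = (564 + 2*(-150)**2)/(-16282) = (564 + 2*22500)*(-1/16282) = (564 + 45000)*(-1/16282) = 45564*(-1/16282) = -22782/8141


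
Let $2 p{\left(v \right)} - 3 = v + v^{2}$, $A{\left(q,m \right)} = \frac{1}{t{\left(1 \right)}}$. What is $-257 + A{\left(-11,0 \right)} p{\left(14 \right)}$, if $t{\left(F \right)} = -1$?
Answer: $- \frac{727}{2} \approx -363.5$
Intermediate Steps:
$A{\left(q,m \right)} = -1$ ($A{\left(q,m \right)} = \frac{1}{-1} = -1$)
$p{\left(v \right)} = \frac{3}{2} + \frac{v}{2} + \frac{v^{2}}{2}$ ($p{\left(v \right)} = \frac{3}{2} + \frac{v + v^{2}}{2} = \frac{3}{2} + \left(\frac{v}{2} + \frac{v^{2}}{2}\right) = \frac{3}{2} + \frac{v}{2} + \frac{v^{2}}{2}$)
$-257 + A{\left(-11,0 \right)} p{\left(14 \right)} = -257 - \left(\frac{3}{2} + \frac{1}{2} \cdot 14 + \frac{14^{2}}{2}\right) = -257 - \left(\frac{3}{2} + 7 + \frac{1}{2} \cdot 196\right) = -257 - \left(\frac{3}{2} + 7 + 98\right) = -257 - \frac{213}{2} = - \frac{727}{2}$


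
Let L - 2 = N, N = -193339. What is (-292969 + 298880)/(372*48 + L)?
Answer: -5911/175481 ≈ -0.033685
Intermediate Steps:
L = -193337 (L = 2 - 193339 = -193337)
(-292969 + 298880)/(372*48 + L) = (-292969 + 298880)/(372*48 - 193337) = 5911/(17856 - 193337) = 5911/(-175481) = 5911*(-1/175481) = -5911/175481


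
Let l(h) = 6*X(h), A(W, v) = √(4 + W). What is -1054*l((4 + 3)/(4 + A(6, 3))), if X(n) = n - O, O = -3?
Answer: -48484 + 7378*√10 ≈ -25153.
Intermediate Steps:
X(n) = 3 + n (X(n) = n - 1*(-3) = n + 3 = 3 + n)
l(h) = 18 + 6*h (l(h) = 6*(3 + h) = 18 + 6*h)
-1054*l((4 + 3)/(4 + A(6, 3))) = -1054*(18 + 6*((4 + 3)/(4 + √(4 + 6)))) = -1054*(18 + 6*(7/(4 + √10))) = -1054*(18 + 42/(4 + √10)) = -18972 - 44268/(4 + √10)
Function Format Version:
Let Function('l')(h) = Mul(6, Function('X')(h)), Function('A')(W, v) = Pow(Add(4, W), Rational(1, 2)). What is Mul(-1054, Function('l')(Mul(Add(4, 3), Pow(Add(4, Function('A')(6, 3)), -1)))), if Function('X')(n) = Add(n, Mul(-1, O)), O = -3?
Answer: Add(-48484, Mul(7378, Pow(10, Rational(1, 2)))) ≈ -25153.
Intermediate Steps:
Function('X')(n) = Add(3, n) (Function('X')(n) = Add(n, Mul(-1, -3)) = Add(n, 3) = Add(3, n))
Function('l')(h) = Add(18, Mul(6, h)) (Function('l')(h) = Mul(6, Add(3, h)) = Add(18, Mul(6, h)))
Mul(-1054, Function('l')(Mul(Add(4, 3), Pow(Add(4, Function('A')(6, 3)), -1)))) = Mul(-1054, Add(18, Mul(6, Mul(Add(4, 3), Pow(Add(4, Pow(Add(4, 6), Rational(1, 2))), -1))))) = Mul(-1054, Add(18, Mul(6, Mul(7, Pow(Add(4, Pow(10, Rational(1, 2))), -1))))) = Mul(-1054, Add(18, Mul(42, Pow(Add(4, Pow(10, Rational(1, 2))), -1)))) = Add(-18972, Mul(-44268, Pow(Add(4, Pow(10, Rational(1, 2))), -1)))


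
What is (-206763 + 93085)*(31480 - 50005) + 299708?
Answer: 2106184658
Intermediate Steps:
(-206763 + 93085)*(31480 - 50005) + 299708 = -113678*(-18525) + 299708 = 2105884950 + 299708 = 2106184658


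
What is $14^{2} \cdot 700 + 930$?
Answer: $138130$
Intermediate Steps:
$14^{2} \cdot 700 + 930 = 196 \cdot 700 + 930 = 137200 + 930 = 138130$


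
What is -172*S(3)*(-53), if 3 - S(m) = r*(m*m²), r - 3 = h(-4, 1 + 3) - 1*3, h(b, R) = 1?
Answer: -218784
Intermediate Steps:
r = 1 (r = 3 + (1 - 1*3) = 3 + (1 - 3) = 3 - 2 = 1)
S(m) = 3 - m³ (S(m) = 3 - m*m² = 3 - m³)
-172*S(3)*(-53) = -172*(3 - 1*3³)*(-53) = -172*(3 - 1*27)*(-53) = -172*(3 - 27)*(-53) = -172*(-24)*(-53) = 4128*(-53) = -218784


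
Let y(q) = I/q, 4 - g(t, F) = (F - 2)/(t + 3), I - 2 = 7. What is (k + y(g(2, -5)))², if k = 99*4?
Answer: 1423249/9 ≈ 1.5814e+5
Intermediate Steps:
I = 9 (I = 2 + 7 = 9)
k = 396
g(t, F) = 4 - (-2 + F)/(3 + t) (g(t, F) = 4 - (F - 2)/(t + 3) = 4 - (-2 + F)/(3 + t))
y(q) = 9/q
(k + y(g(2, -5)))² = (396 + 9/(((14 - 1*(-5) + 4*2)/(3 + 2))))² = (396 + 9/(((14 + 5 + 8)/5)))² = (396 + 9/(((⅕)*27)))² = (396 + 9/(27/5))² = (396 + 9*(5/27))² = (396 + 5/3)² = (1193/3)² = 1423249/9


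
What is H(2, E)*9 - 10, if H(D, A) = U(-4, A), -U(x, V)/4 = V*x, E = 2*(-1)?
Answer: -298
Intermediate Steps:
E = -2
U(x, V) = -4*V*x
H(D, A) = 16*A (H(D, A) = -4*A*(-4) = 16*A)
H(2, E)*9 - 10 = (16*(-2))*9 - 10 = -32*9 - 10 = -288 - 10 = -298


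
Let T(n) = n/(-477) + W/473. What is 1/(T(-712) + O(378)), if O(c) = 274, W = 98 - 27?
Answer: 225621/62190797 ≈ 0.0036279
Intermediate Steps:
W = 71
T(n) = 71/473 - n/477 (T(n) = n/(-477) + 71/473 = n*(-1/477) + 71*(1/473) = -n/477 + 71/473 = 71/473 - n/477)
1/(T(-712) + O(378)) = 1/((71/473 - 1/477*(-712)) + 274) = 1/((71/473 + 712/477) + 274) = 1/(370643/225621 + 274) = 1/(62190797/225621) = 225621/62190797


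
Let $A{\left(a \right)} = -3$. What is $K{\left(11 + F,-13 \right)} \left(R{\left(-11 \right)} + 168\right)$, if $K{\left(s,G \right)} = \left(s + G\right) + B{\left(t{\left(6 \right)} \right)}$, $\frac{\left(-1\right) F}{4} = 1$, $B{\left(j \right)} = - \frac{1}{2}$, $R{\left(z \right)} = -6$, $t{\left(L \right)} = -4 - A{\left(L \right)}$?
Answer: $-1053$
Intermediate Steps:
$t{\left(L \right)} = -1$ ($t{\left(L \right)} = -4 - -3 = -4 + 3 = -1$)
$B{\left(j \right)} = - \frac{1}{2}$ ($B{\left(j \right)} = \left(-1\right) \frac{1}{2} = - \frac{1}{2}$)
$F = -4$ ($F = \left(-4\right) 1 = -4$)
$K{\left(s,G \right)} = - \frac{1}{2} + G + s$ ($K{\left(s,G \right)} = \left(s + G\right) - \frac{1}{2} = \left(G + s\right) - \frac{1}{2} = - \frac{1}{2} + G + s$)
$K{\left(11 + F,-13 \right)} \left(R{\left(-11 \right)} + 168\right) = \left(- \frac{1}{2} - 13 + \left(11 - 4\right)\right) \left(-6 + 168\right) = \left(- \frac{1}{2} - 13 + 7\right) 162 = \left(- \frac{13}{2}\right) 162 = -1053$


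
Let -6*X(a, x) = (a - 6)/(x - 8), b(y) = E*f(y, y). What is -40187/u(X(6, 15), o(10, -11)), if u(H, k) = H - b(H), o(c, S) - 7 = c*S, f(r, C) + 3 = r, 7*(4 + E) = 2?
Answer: 281309/78 ≈ 3606.5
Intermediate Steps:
E = -26/7 (E = -4 + (⅐)*2 = -4 + 2/7 = -26/7 ≈ -3.7143)
f(r, C) = -3 + r
b(y) = 78/7 - 26*y/7 (b(y) = -26*(-3 + y)/7 = 78/7 - 26*y/7)
X(a, x) = -(-6 + a)/(6*(-8 + x)) (X(a, x) = -(a - 6)/(6*(x - 8)) = -(-6 + a)/(6*(-8 + x)))
o(c, S) = 7 + S*c (o(c, S) = 7 + c*S = 7 + S*c)
u(H, k) = -78/7 + 33*H/7 (u(H, k) = H - (78/7 - 26*H/7) = H + (-78/7 + 26*H/7) = -78/7 + 33*H/7)
-40187/u(X(6, 15), o(10, -11)) = -40187/(-78/7 + 33*((6 - 1*6)/(6*(-8 + 15)))/7) = -40187/(-78/7 + 33*((⅙)*(6 - 6)/7)/7) = -40187/(-78/7 + 33*((⅙)*(⅐)*0)/7) = -40187/(-78/7 + (33/7)*0) = -40187/(-78/7 + 0) = -40187/(-78/7) = -40187*(-7/78) = 281309/78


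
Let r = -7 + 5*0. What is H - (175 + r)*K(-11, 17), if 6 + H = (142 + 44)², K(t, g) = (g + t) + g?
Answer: 30726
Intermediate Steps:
K(t, g) = t + 2*g
r = -7 (r = -7 + 0 = -7)
H = 34590 (H = -6 + (142 + 44)² = -6 + 186² = -6 + 34596 = 34590)
H - (175 + r)*K(-11, 17) = 34590 - (175 - 7)*(-11 + 2*17) = 34590 - 168*(-11 + 34) = 34590 - 168*23 = 34590 - 1*3864 = 34590 - 3864 = 30726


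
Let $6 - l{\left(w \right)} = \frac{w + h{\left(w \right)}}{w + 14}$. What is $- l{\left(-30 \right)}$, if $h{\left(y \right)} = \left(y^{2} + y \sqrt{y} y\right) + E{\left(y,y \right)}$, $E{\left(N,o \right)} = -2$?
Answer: $- \frac{241}{4} - \frac{225 i \sqrt{30}}{4} \approx -60.25 - 308.09 i$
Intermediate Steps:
$h{\left(y \right)} = -2 + y^{2} + y^{\frac{5}{2}}$ ($h{\left(y \right)} = \left(y^{2} + y \sqrt{y} y\right) - 2 = \left(y^{2} + y^{\frac{3}{2}} y\right) - 2 = \left(y^{2} + y^{\frac{5}{2}}\right) - 2 = -2 + y^{2} + y^{\frac{5}{2}}$)
$l{\left(w \right)} = 6 - \frac{-2 + w + w^{2} + w^{\frac{5}{2}}}{14 + w}$ ($l{\left(w \right)} = 6 - \frac{w + \left(-2 + w^{2} + w^{\frac{5}{2}}\right)}{w + 14} = 6 - \frac{-2 + w + w^{2} + w^{\frac{5}{2}}}{14 + w}$)
$- l{\left(-30 \right)} = - \frac{86 - \left(-30\right)^{2} - \left(-30\right)^{\frac{5}{2}} + 5 \left(-30\right)}{14 - 30} = - \frac{86 - 900 - 900 i \sqrt{30} - 150}{-16} = - \frac{\left(-1\right) \left(86 - 900 - 900 i \sqrt{30} - 150\right)}{16} = - \frac{\left(-1\right) \left(-964 - 900 i \sqrt{30}\right)}{16} = - (\frac{241}{4} + \frac{225 i \sqrt{30}}{4}) = - \frac{241}{4} - \frac{225 i \sqrt{30}}{4}$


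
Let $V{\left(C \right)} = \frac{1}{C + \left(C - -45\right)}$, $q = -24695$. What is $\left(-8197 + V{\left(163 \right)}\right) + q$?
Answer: $- \frac{12202931}{371} \approx -32892.0$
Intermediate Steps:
$V{\left(C \right)} = \frac{1}{45 + 2 C}$ ($V{\left(C \right)} = \frac{1}{C + \left(C + 45\right)} = \frac{1}{C + \left(45 + C\right)} = \frac{1}{45 + 2 C}$)
$\left(-8197 + V{\left(163 \right)}\right) + q = \left(-8197 + \frac{1}{45 + 2 \cdot 163}\right) - 24695 = \left(-8197 + \frac{1}{45 + 326}\right) - 24695 = \left(-8197 + \frac{1}{371}\right) - 24695 = - \frac{3041086}{371} - 24695 = - \frac{12202931}{371}$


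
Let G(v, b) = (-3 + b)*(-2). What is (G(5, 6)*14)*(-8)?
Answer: 672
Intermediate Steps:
G(v, b) = 6 - 2*b
(G(5, 6)*14)*(-8) = ((6 - 2*6)*14)*(-8) = ((6 - 12)*14)*(-8) = -6*14*(-8) = -84*(-8) = 672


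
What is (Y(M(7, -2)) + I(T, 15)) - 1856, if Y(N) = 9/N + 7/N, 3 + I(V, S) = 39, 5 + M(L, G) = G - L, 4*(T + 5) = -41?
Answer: -12748/7 ≈ -1821.1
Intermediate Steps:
T = -61/4 (T = -5 + (¼)*(-41) = -5 - 41/4 = -61/4 ≈ -15.250)
M(L, G) = -5 + G - L (M(L, G) = -5 + (G - L) = -5 + G - L)
I(V, S) = 36 (I(V, S) = -3 + 39 = 36)
Y(N) = 16/N
(Y(M(7, -2)) + I(T, 15)) - 1856 = (16/(-5 - 2 - 1*7) + 36) - 1856 = (16/(-5 - 2 - 7) + 36) - 1856 = (16/(-14) + 36) - 1856 = (16*(-1/14) + 36) - 1856 = (-8/7 + 36) - 1856 = 244/7 - 1856 = -12748/7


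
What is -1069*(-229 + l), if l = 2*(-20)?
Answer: 287561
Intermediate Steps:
l = -40
-1069*(-229 + l) = -1069*(-229 - 40) = -1069*(-269) = 287561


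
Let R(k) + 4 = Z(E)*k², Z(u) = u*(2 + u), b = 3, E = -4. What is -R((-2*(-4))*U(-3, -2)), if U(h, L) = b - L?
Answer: -12796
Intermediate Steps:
U(h, L) = 3 - L
R(k) = -4 + 8*k² (R(k) = -4 + (-4*(2 - 4))*k² = -4 + (-4*(-2))*k² = -4 + 8*k²)
-R((-2*(-4))*U(-3, -2)) = -(-4 + 8*((-2*(-4))*(3 - 1*(-2)))²) = -(-4 + 8*(8*(3 + 2))²) = -(-4 + 8*(8*5)²) = -(-4 + 8*40²) = -(-4 + 8*1600) = -(-4 + 12800) = -1*12796 = -12796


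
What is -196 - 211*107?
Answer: -22773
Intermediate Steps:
-196 - 211*107 = -196 - 22577 = -22773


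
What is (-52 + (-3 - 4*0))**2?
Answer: 3025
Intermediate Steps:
(-52 + (-3 - 4*0))**2 = (-52 + (-3 + 0))**2 = (-52 - 3)**2 = (-55)**2 = 3025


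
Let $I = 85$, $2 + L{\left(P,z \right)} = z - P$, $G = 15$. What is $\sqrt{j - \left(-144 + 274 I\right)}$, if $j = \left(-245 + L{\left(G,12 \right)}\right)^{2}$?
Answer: $\sqrt{39354} \approx 198.38$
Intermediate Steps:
$L{\left(P,z \right)} = -2 + z - P$ ($L{\left(P,z \right)} = -2 - \left(P - z\right) = -2 + z - P$)
$j = 62500$ ($j = \left(-245 - 5\right)^{2} = \left(-250\right)^{2} = 62500$)
$\sqrt{j - \left(-144 + 274 I\right)} = \sqrt{62500 + \left(144 - 23290\right)} = \sqrt{62500 - 23146} = \sqrt{39354}$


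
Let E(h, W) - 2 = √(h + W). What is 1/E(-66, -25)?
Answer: 2/95 - I*√91/95 ≈ 0.021053 - 0.10041*I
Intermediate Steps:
E(h, W) = 2 + √(W + h) (E(h, W) = 2 + √(h + W) = 2 + √(W + h))
1/E(-66, -25) = 1/(2 + √(-25 - 66)) = 1/(2 + √(-91)) = 1/(2 + I*√91)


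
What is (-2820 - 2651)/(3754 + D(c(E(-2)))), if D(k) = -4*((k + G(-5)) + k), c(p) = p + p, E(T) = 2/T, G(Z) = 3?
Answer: -5471/3758 ≈ -1.4558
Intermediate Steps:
c(p) = 2*p
D(k) = -12 - 8*k (D(k) = -4*((k + 3) + k) = -4*((3 + k) + k) = -4*(3 + 2*k) = -12 - 8*k)
(-2820 - 2651)/(3754 + D(c(E(-2)))) = (-2820 - 2651)/(3754 + (-12 - 16*2/(-2))) = -5471/(3754 + (-12 - 16*2*(-½))) = -5471/(3754 + (-12 - 16*(-1))) = -5471/(3754 + (-12 - 8*(-2))) = -5471/(3754 + (-12 + 16)) = -5471/(3754 + 4) = -5471/3758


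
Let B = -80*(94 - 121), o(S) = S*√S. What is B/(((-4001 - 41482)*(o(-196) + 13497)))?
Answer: -1943568/575203928149 - 395136*I/575203928149 ≈ -3.3789e-6 - 6.8695e-7*I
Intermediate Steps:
o(S) = S^(3/2)
B = 2160 (B = -80*(-27) = 2160)
B/(((-4001 - 41482)*(o(-196) + 13497))) = 2160/(((-4001 - 41482)*((-196)^(3/2) + 13497))) = 2160/((-45483*(-2744*I + 13497))) = 2160/((-45483*(13497 - 2744*I))) = 2160/(-613884051 + 124805352*I) = 2160*((-613884051 - 124805352*I)/392430003960014505) = 48*(-613884051 - 124805352*I)/8720666754666989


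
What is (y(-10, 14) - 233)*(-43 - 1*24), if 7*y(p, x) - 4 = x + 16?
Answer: 106999/7 ≈ 15286.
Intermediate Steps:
y(p, x) = 20/7 + x/7 (y(p, x) = 4/7 + (x + 16)/7 = 4/7 + (16 + x)/7 = 4/7 + (16/7 + x/7) = 20/7 + x/7)
(y(-10, 14) - 233)*(-43 - 1*24) = ((20/7 + (1/7)*14) - 233)*(-43 - 1*24) = ((20/7 + 2) - 233)*(-43 - 24) = (34/7 - 233)*(-67) = -1597/7*(-67) = 106999/7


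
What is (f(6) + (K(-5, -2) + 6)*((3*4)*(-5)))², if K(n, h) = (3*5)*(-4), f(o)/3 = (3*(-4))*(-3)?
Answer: 11209104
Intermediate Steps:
f(o) = 108 (f(o) = 3*((3*(-4))*(-3)) = 3*(-12*(-3)) = 3*36 = 108)
K(n, h) = -60 (K(n, h) = 15*(-4) = -60)
(f(6) + (K(-5, -2) + 6)*((3*4)*(-5)))² = (108 + (-60 + 6)*((3*4)*(-5)))² = (108 - 648*(-5))² = (108 - 54*(-60))² = (108 + 3240)² = 3348² = 11209104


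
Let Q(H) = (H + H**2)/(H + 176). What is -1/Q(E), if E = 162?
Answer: -169/13203 ≈ -0.012800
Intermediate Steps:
Q(H) = (H + H**2)/(176 + H)
-1/Q(E) = -1/(162*(1 + 162)/(176 + 162)) = -1/(162*163/338) = -1/(162*(1/338)*163) = -1/13203/169 = -1*169/13203 = -169/13203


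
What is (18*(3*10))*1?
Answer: 540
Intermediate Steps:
(18*(3*10))*1 = (18*30)*1 = 540*1 = 540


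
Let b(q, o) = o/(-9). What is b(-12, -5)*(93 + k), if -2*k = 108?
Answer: 65/3 ≈ 21.667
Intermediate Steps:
k = -54 (k = -1/2*108 = -54)
b(q, o) = -o/9 (b(q, o) = o*(-1/9) = -o/9)
b(-12, -5)*(93 + k) = (-1/9*(-5))*(93 - 54) = (5/9)*39 = 65/3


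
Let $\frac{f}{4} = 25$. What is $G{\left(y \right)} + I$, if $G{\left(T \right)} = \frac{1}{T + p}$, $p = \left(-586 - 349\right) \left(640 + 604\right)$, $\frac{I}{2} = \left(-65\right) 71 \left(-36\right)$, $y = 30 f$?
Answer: $\frac{385491319199}{1160140} \approx 3.3228 \cdot 10^{5}$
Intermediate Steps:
$f = 100$ ($f = 4 \cdot 25 = 100$)
$y = 3000$ ($y = 30 \cdot 100 = 3000$)
$I = 332280$ ($I = 2 \left(-65\right) 71 \left(-36\right) = 2 \left(\left(-4615\right) \left(-36\right)\right) = 2 \cdot 166140 = 332280$)
$p = -1163140$ ($p = \left(-935\right) 1244 = -1163140$)
$G{\left(T \right)} = \frac{1}{-1163140 + T}$ ($G{\left(T \right)} = \frac{1}{T - 1163140} = \frac{1}{-1163140 + T}$)
$G{\left(y \right)} + I = \frac{1}{-1163140 + 3000} + 332280 = \frac{1}{-1160140} + 332280 = - \frac{1}{1160140} + 332280 = \frac{385491319199}{1160140}$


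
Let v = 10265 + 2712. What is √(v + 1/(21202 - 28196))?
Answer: √634783392178/6994 ≈ 113.92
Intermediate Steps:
v = 12977
√(v + 1/(21202 - 28196)) = √(12977 + 1/(21202 - 28196)) = √(12977 + 1/(-6994)) = √(12977 - 1/6994) = √(90761137/6994) = √634783392178/6994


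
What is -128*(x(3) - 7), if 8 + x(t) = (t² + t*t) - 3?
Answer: 0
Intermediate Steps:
x(t) = -11 + 2*t² (x(t) = -8 + ((t² + t*t) - 3) = -8 + ((t² + t²) - 3) = -8 + (2*t² - 3) = -8 + (-3 + 2*t²) = -11 + 2*t²)
-128*(x(3) - 7) = -128*((-11 + 2*3²) - 7) = -128*((-11 + 2*9) - 7) = -128*((-11 + 18) - 7) = -128*(7 - 7) = -128*0 = 0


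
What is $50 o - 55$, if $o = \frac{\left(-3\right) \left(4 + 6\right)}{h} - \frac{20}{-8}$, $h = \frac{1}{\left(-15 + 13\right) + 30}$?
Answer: $-41930$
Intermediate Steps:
$h = \frac{1}{28}$ ($h = \frac{1}{-2 + 30} = \frac{1}{28} \approx 0.035714$)
$o = - \frac{1675}{2}$ ($o = - 3 \left(4 + 6\right) \frac{1}{\frac{1}{28}} - \frac{20}{-8} = \left(-3\right) 10 \cdot 28 - - \frac{5}{2} = \left(-30\right) 28 + \frac{5}{2} = -840 + \frac{5}{2} = - \frac{1675}{2} \approx -837.5$)
$50 o - 55 = 50 \left(- \frac{1675}{2}\right) - 55 = -41875 - 55 = -41930$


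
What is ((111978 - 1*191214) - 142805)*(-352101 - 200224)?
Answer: 122638795325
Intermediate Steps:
((111978 - 1*191214) - 142805)*(-352101 - 200224) = ((111978 - 191214) - 142805)*(-552325) = (-79236 - 142805)*(-552325) = -222041*(-552325) = 122638795325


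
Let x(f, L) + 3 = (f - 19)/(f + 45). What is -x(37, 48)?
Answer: 114/41 ≈ 2.7805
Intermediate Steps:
x(f, L) = -3 + (-19 + f)/(45 + f) (x(f, L) = -3 + (f - 19)/(f + 45) = -3 + (-19 + f)/(45 + f))
-x(37, 48) = -2*(-77 - 1*37)/(45 + 37) = -2*(-77 - 37)/82 = -2*(-114)/82 = -1*(-114/41) = 114/41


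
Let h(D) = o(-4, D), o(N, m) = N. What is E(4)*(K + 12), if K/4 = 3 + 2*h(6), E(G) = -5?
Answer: 40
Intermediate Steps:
h(D) = -4
K = -20 (K = 4*(3 + 2*(-4)) = 4*(3 - 8) = 4*(-5) = -20)
E(4)*(K + 12) = -5*(-20 + 12) = -5*(-8) = 40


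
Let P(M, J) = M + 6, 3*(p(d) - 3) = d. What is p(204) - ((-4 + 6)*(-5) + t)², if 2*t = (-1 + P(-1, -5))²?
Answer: 67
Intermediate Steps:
p(d) = 3 + d/3
P(M, J) = 6 + M
t = 8 (t = (-1 + (6 - 1))²/2 = (-1 + 5)²/2 = (½)*4² = (½)*16 = 8)
p(204) - ((-4 + 6)*(-5) + t)² = (3 + (⅓)*204) - ((-4 + 6)*(-5) + 8)² = (3 + 68) - (2*(-5) + 8)² = 71 - (-10 + 8)² = 71 - 1*(-2)² = 71 - 1*4 = 71 - 4 = 67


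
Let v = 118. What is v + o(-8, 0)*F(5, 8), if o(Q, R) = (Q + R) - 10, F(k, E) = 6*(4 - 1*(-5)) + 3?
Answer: -908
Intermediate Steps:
F(k, E) = 57 (F(k, E) = 6*(4 + 5) + 3 = 6*9 + 3 = 54 + 3 = 57)
o(Q, R) = -10 + Q + R
v + o(-8, 0)*F(5, 8) = 118 + (-10 - 8 + 0)*57 = 118 - 18*57 = 118 - 1026 = -908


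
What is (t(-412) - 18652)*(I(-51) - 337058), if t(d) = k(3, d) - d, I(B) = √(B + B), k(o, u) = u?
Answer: 6286805816 - 18652*I*√102 ≈ 6.2868e+9 - 1.8838e+5*I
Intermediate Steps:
I(B) = √2*√B (I(B) = √(2*B) = √2*√B)
t(d) = 0 (t(d) = d - d = 0)
(t(-412) - 18652)*(I(-51) - 337058) = (0 - 18652)*(√2*√(-51) - 337058) = -18652*(√2*(I*√51) - 337058) = -18652*(I*√102 - 337058) = -18652*(-337058 + I*√102) = 6286805816 - 18652*I*√102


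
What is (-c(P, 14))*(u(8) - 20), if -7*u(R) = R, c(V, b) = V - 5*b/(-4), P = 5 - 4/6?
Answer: 9694/21 ≈ 461.62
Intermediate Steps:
P = 13/3 (P = 5 - 4*1/6 = 5 - 2/3 = 13/3 ≈ 4.3333)
c(V, b) = V + 5*b/4 (c(V, b) = V - 5*b*(-1)/4 = V - (-5)*b/4 = V + 5*b/4)
u(R) = -R/7
(-c(P, 14))*(u(8) - 20) = (-(13/3 + (5/4)*14))*(-1/7*8 - 20) = (-(13/3 + 35/2))*(-8/7 - 20) = -1*131/6*(-148/7) = -131/6*(-148/7) = 9694/21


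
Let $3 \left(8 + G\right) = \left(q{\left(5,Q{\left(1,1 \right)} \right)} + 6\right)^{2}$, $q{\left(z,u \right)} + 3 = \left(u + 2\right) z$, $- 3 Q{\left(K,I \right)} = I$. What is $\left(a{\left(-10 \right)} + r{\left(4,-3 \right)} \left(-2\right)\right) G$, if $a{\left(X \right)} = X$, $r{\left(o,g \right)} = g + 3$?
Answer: $- \frac{9400}{27} \approx -348.15$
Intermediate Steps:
$Q{\left(K,I \right)} = - \frac{I}{3}$
$r{\left(o,g \right)} = 3 + g$
$q{\left(z,u \right)} = -3 + z \left(2 + u\right)$ ($q{\left(z,u \right)} = -3 + \left(u + 2\right) z = -3 + \left(2 + u\right) z = -3 + z \left(2 + u\right)$)
$G = \frac{940}{27}$ ($G = -8 + \frac{\left(\left(-3 + 2 \cdot 5 + \left(- \frac{1}{3}\right) 1 \cdot 5\right) + 6\right)^{2}}{3} = -8 + \frac{\left(\left(-3 + 10 - \frac{5}{3}\right) + 6\right)^{2}}{3} = -8 + \frac{\left(\frac{16}{3} + 6\right)^{2}}{3} = -8 + \frac{\left(\frac{34}{3}\right)^{2}}{3} = -8 + \frac{1}{3} \cdot \frac{1156}{9} = -8 + \frac{1156}{27} = \frac{940}{27} \approx 34.815$)
$\left(a{\left(-10 \right)} + r{\left(4,-3 \right)} \left(-2\right)\right) G = \left(-10 + \left(3 - 3\right) \left(-2\right)\right) \frac{940}{27} = \left(-10 + 0 \left(-2\right)\right) \frac{940}{27} = \left(-10 + 0\right) \frac{940}{27} = \left(-10\right) \frac{940}{27} = - \frac{9400}{27}$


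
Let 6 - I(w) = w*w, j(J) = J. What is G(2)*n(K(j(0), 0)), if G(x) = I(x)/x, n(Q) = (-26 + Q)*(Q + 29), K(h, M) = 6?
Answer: -700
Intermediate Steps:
I(w) = 6 - w² (I(w) = 6 - w*w = 6 - w²)
n(Q) = (-26 + Q)*(29 + Q)
G(x) = (6 - x²)/x
G(2)*n(K(j(0), 0)) = (-1*2 + 6/2)*(-754 + 6² + 3*6) = (-2 + 6*(½))*(-754 + 36 + 18) = (-2 + 3)*(-700) = 1*(-700) = -700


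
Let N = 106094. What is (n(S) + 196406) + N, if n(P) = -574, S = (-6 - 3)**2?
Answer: 301926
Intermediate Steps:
S = 81 (S = (-9)**2 = 81)
(n(S) + 196406) + N = (-574 + 196406) + 106094 = 195832 + 106094 = 301926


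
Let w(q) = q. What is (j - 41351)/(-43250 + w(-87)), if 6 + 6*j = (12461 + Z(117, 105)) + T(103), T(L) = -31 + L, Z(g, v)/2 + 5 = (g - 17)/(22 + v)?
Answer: 1424743/1572514 ≈ 0.90603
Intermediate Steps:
Z(g, v) = -10 + 2*(-17 + g)/(22 + v) (Z(g, v) = -10 + 2*((g - 17)/(22 + v)) = -10 + 2*((-17 + g)/(22 + v)) = -10 + 2*(-17 + g)/(22 + v))
j = 529953/254 (j = -1 + ((12461 + 2*(-127 + 117 - 5*105)/(22 + 105)) + (-31 + 103))/6 = -1 + ((12461 + 2*(-127 + 117 - 525)/127) + 72)/6 = -1 + ((12461 + 2*(1/127)*(-535)) + 72)/6 = -1 + ((12461 - 1070/127) + 72)/6 = -1 + (1581477/127 + 72)/6 = -1 + (⅙)*(1590621/127) = -1 + 530207/254 = 529953/254 ≈ 2086.4)
(j - 41351)/(-43250 + w(-87)) = (529953/254 - 41351)/(-43250 - 87) = -9973201/254/(-43337) = -9973201/254*(-1/43337) = 1424743/1572514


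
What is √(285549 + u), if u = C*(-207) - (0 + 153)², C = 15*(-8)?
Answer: 2*√71745 ≈ 535.71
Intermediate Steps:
C = -120
u = 1431 (u = -120*(-207) - (0 + 153)² = 24840 - 1*153² = 24840 - 1*23409 = 24840 - 23409 = 1431)
√(285549 + u) = √(285549 + 1431) = √286980 = 2*√71745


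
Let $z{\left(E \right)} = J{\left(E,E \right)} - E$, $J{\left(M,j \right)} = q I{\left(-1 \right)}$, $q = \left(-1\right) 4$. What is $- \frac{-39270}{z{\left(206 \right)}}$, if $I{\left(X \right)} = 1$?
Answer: $-187$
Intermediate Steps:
$q = -4$
$J{\left(M,j \right)} = -4$ ($J{\left(M,j \right)} = \left(-4\right) 1 = -4$)
$z{\left(E \right)} = -4 - E$
$- \frac{-39270}{z{\left(206 \right)}} = - \frac{-39270}{-4 - 206} = - \frac{-39270}{-210} = - \frac{\left(-39270\right) \left(-1\right)}{210} = \left(-1\right) 187 = -187$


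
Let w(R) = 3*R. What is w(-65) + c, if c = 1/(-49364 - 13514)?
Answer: -12261211/62878 ≈ -195.00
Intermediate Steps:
c = -1/62878 (c = 1/(-62878) = -1/62878 ≈ -1.5904e-5)
w(-65) + c = 3*(-65) - 1/62878 = -195 - 1/62878 = -12261211/62878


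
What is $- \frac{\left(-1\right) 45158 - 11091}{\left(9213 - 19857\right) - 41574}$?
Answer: $- \frac{56249}{52218} \approx -1.0772$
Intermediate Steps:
$- \frac{\left(-1\right) 45158 - 11091}{\left(9213 - 19857\right) - 41574} = - \frac{-45158 - 11091}{\left(9213 - 19857\right) - 41574} = - \frac{-56249}{-10644 - 41574} = - \frac{-56249}{-52218} = - \frac{\left(-56249\right) \left(-1\right)}{52218} = \left(-1\right) \frac{56249}{52218} = - \frac{56249}{52218}$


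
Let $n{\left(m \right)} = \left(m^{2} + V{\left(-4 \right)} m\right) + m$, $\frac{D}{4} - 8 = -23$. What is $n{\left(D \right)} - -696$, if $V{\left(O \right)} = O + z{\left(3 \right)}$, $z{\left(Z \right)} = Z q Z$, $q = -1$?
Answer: $5016$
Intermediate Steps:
$D = -60$ ($D = 32 + 4 \left(-23\right) = 32 - 92 = -60$)
$z{\left(Z \right)} = - Z^{2}$ ($z{\left(Z \right)} = Z \left(-1\right) Z = - Z Z = - Z^{2}$)
$V{\left(O \right)} = -9 + O$ ($V{\left(O \right)} = O - 3^{2} = O - 9 = -9 + O$)
$n{\left(m \right)} = m^{2} - 12 m$ ($n{\left(m \right)} = \left(m^{2} + \left(-9 - 4\right) m\right) + m = \left(m^{2} - 13 m\right) + m = m^{2} - 12 m$)
$n{\left(D \right)} - -696 = - 60 \left(-12 - 60\right) - -696 = \left(-60\right) \left(-72\right) + 696 = 4320 + 696 = 5016$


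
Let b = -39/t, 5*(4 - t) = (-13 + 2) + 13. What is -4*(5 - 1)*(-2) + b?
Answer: 127/6 ≈ 21.167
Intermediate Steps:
t = 18/5 (t = 4 - ((-13 + 2) + 13)/5 = 4 - (-11 + 13)/5 = 4 - ⅕*2 = 4 - ⅖ = 18/5 ≈ 3.6000)
b = -65/6 (b = -39/18/5 = -39*5/18 = -65/6 ≈ -10.833)
-4*(5 - 1)*(-2) + b = -4*(5 - 1)*(-2) - 65/6 = -4*4*(-2) - 65/6 = -16*(-2) - 65/6 = 32 - 65/6 = 127/6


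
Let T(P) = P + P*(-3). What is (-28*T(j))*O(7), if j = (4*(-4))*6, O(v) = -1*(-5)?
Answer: -26880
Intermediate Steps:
O(v) = 5
j = -96 (j = -16*6 = -96)
T(P) = -2*P (T(P) = P - 3*P = -2*P)
(-28*T(j))*O(7) = -(-56)*(-96)*5 = -28*192*5 = -5376*5 = -26880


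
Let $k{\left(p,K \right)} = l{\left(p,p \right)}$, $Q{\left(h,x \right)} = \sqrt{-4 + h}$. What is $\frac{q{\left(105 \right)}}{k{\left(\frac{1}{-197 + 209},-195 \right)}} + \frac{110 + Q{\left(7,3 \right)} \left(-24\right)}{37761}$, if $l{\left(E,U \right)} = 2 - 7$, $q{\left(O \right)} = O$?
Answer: $- \frac{792871}{37761} - \frac{8 \sqrt{3}}{12587} \approx -20.998$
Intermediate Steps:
$l{\left(E,U \right)} = -5$ ($l{\left(E,U \right)} = 2 - 7 = -5$)
$k{\left(p,K \right)} = -5$
$\frac{q{\left(105 \right)}}{k{\left(\frac{1}{-197 + 209},-195 \right)}} + \frac{110 + Q{\left(7,3 \right)} \left(-24\right)}{37761} = \frac{105}{-5} + \frac{110 + \sqrt{-4 + 7} \left(-24\right)}{37761} = 105 \left(- \frac{1}{5}\right) + \left(110 + \sqrt{3} \left(-24\right)\right) \frac{1}{37761} = -21 + \left(110 - 24 \sqrt{3}\right) \frac{1}{37761} = -21 + \left(\frac{110}{37761} - \frac{8 \sqrt{3}}{12587}\right) = - \frac{792871}{37761} - \frac{8 \sqrt{3}}{12587}$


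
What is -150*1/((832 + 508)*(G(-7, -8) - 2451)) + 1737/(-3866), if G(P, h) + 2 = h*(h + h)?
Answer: -9018406/20074205 ≈ -0.44925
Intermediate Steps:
G(P, h) = -2 + 2*h² (G(P, h) = -2 + h*(h + h) = -2 + h*(2*h) = -2 + 2*h²)
-150*1/((832 + 508)*(G(-7, -8) - 2451)) + 1737/(-3866) = -150*1/((832 + 508)*((-2 + 2*(-8)²) - 2451)) + 1737/(-3866) = -150*1/(1340*((-2 + 2*64) - 2451)) + 1737*(-1/3866) = -150*1/(1340*((-2 + 128) - 2451)) - 1737/3866 = -150*1/(1340*(126 - 2451)) - 1737/3866 = -150/(1340*(-2325)) - 1737/3866 = -150/(-3115500) - 1737/3866 = -150*(-1/3115500) - 1737/3866 = 1/20770 - 1737/3866 = -9018406/20074205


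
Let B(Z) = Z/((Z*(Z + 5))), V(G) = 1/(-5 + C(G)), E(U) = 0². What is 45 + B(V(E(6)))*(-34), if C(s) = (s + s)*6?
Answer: 455/12 ≈ 37.917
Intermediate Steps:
C(s) = 12*s (C(s) = (2*s)*6 = 12*s)
E(U) = 0
V(G) = 1/(-5 + 12*G)
B(Z) = 1/(5 + Z) (B(Z) = Z/((Z*(5 + Z))) = Z*(1/(Z*(5 + Z))) = 1/(5 + Z))
45 + B(V(E(6)))*(-34) = 45 - 34/(5 + 1/(-5 + 12*0)) = 45 - 34/(5 + 1/(-5 + 0)) = 45 - 34/(5 + 1/(-5)) = 45 - 34/(5 - ⅕) = 45 - 34/(24/5) = 45 + (5/24)*(-34) = 45 - 85/12 = 455/12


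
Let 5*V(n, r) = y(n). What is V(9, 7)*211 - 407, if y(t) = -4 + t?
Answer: -196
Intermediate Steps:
V(n, r) = -⅘ + n/5 (V(n, r) = (-4 + n)/5 = -⅘ + n/5)
V(9, 7)*211 - 407 = (-⅘ + (⅕)*9)*211 - 407 = (-⅘ + 9/5)*211 - 407 = 1*211 - 407 = 211 - 407 = -196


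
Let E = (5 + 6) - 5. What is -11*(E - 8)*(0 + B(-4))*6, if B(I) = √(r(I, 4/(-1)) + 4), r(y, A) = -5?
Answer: 132*I ≈ 132.0*I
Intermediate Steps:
E = 6 (E = 11 - 5 = 6)
B(I) = I (B(I) = √(-5 + 4) = √(-1) = I)
-11*(E - 8)*(0 + B(-4))*6 = -11*(6 - 8)*(0 + I)*6 = -(-22)*I*6 = (22*I)*6 = 132*I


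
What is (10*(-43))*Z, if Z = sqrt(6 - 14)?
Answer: -860*I*sqrt(2) ≈ -1216.2*I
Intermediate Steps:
Z = 2*I*sqrt(2) (Z = sqrt(-8) = 2*I*sqrt(2) ≈ 2.8284*I)
(10*(-43))*Z = (10*(-43))*(2*I*sqrt(2)) = -860*I*sqrt(2)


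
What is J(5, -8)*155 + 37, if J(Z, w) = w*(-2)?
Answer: 2517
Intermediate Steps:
J(Z, w) = -2*w
J(5, -8)*155 + 37 = -2*(-8)*155 + 37 = 16*155 + 37 = 2480 + 37 = 2517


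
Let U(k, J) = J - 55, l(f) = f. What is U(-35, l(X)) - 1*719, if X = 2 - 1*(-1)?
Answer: -771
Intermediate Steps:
X = 3 (X = 2 + 1 = 3)
U(k, J) = -55 + J
U(-35, l(X)) - 1*719 = (-55 + 3) - 1*719 = -52 - 719 = -771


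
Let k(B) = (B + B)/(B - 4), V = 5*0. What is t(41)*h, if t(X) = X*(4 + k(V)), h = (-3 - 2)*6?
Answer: -4920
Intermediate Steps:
V = 0
k(B) = 2*B/(-4 + B) (k(B) = (2*B)/(-4 + B) = 2*B/(-4 + B))
h = -30 (h = -5*6 = -30)
t(X) = 4*X (t(X) = X*(4 + 2*0/(-4 + 0)) = X*(4 + 2*0/(-4)) = X*(4 + 2*0*(-¼)) = X*(4 + 0) = X*4 = 4*X)
t(41)*h = (4*41)*(-30) = 164*(-30) = -4920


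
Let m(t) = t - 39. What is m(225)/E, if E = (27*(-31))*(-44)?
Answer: 1/198 ≈ 0.0050505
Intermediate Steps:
m(t) = -39 + t
E = 36828 (E = -837*(-44) = 36828)
m(225)/E = (-39 + 225)/36828 = 186*(1/36828) = 1/198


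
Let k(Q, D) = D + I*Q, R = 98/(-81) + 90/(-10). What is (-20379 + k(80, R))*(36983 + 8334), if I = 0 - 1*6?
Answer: -76604128702/81 ≈ -9.4573e+8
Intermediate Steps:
I = -6 (I = 0 - 6 = -6)
R = -827/81 (R = 98*(-1/81) + 90*(-1/10) = -98/81 - 9 = -827/81 ≈ -10.210)
k(Q, D) = D - 6*Q
(-20379 + k(80, R))*(36983 + 8334) = (-20379 + (-827/81 - 6*80))*(36983 + 8334) = (-20379 + (-827/81 - 480))*45317 = (-20379 - 39707/81)*45317 = -1690406/81*45317 = -76604128702/81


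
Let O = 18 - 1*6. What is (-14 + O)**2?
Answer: 4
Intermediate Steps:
O = 12 (O = 18 - 6 = 12)
(-14 + O)**2 = (-14 + 12)**2 = (-2)**2 = 4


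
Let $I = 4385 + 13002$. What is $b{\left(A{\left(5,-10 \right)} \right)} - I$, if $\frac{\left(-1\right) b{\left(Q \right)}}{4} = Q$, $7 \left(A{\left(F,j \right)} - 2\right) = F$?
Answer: $- \frac{121785}{7} \approx -17398.0$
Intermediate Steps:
$A{\left(F,j \right)} = 2 + \frac{F}{7}$
$I = 17387$
$b{\left(Q \right)} = - 4 Q$
$b{\left(A{\left(5,-10 \right)} \right)} - I = - 4 \left(2 + \frac{1}{7} \cdot 5\right) - 17387 = - 4 \left(2 + \frac{5}{7}\right) - 17387 = \left(-4\right) \frac{19}{7} - 17387 = - \frac{76}{7} - 17387 = - \frac{121785}{7}$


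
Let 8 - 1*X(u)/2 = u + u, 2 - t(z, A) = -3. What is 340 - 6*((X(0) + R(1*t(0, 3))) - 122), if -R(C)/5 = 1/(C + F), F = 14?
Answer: 18574/19 ≈ 977.58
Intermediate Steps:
t(z, A) = 5 (t(z, A) = 2 - 1*(-3) = 2 + 3 = 5)
X(u) = 16 - 4*u (X(u) = 16 - 2*(u + u) = 16 - 4*u)
R(C) = -5/(14 + C) (R(C) = -5/(C + 14) = -5/(14 + C))
340 - 6*((X(0) + R(1*t(0, 3))) - 122) = 340 - 6*(((16 - 4*0) - 5/(14 + 1*5)) - 122) = 340 - 6*(((16 + 0) - 5/(14 + 5)) - 122) = 340 - 6*((16 - 5/19) - 122) = 340 - 6*(299/19 - 122) = 340 - 6*(-2019/19) = 340 + 12114/19 = 18574/19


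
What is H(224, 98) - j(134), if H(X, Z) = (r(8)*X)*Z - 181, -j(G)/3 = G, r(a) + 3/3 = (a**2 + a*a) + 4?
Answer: 2875933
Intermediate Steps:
r(a) = 3 + 2*a**2 (r(a) = -1 + ((a**2 + a*a) + 4) = -1 + ((a**2 + a**2) + 4) = -1 + (2*a**2 + 4) = -1 + (4 + 2*a**2) = 3 + 2*a**2)
j(G) = -3*G
H(X, Z) = -181 + 131*X*Z (H(X, Z) = ((3 + 2*8**2)*X)*Z - 181 = ((3 + 2*64)*X)*Z - 181 = ((3 + 128)*X)*Z - 181 = (131*X)*Z - 181 = 131*X*Z - 181 = -181 + 131*X*Z)
H(224, 98) - j(134) = (-181 + 131*224*98) - (-3)*134 = (-181 + 2875712) - 1*(-402) = 2875531 + 402 = 2875933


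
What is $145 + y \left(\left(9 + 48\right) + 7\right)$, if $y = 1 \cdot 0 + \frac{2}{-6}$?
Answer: $\frac{371}{3} \approx 123.67$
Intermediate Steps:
$y = - \frac{1}{3}$ ($y = 0 + 2 \left(- \frac{1}{6}\right) = 0 - \frac{1}{3} = - \frac{1}{3} \approx -0.33333$)
$145 + y \left(\left(9 + 48\right) + 7\right) = 145 - \frac{\left(9 + 48\right) + 7}{3} = 145 - \frac{57 + 7}{3} = 145 - \frac{64}{3} = \frac{371}{3}$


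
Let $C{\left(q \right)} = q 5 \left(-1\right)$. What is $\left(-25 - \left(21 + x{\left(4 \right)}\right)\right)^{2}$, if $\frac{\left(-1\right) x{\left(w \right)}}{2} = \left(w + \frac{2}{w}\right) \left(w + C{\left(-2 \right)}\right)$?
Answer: $6400$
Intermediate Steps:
$C{\left(q \right)} = - 5 q$ ($C{\left(q \right)} = 5 q \left(-1\right) = - 5 q$)
$x{\left(w \right)} = - 2 \left(10 + w\right) \left(w + \frac{2}{w}\right)$ ($x{\left(w \right)} = - 2 \left(w + \frac{2}{w}\right) \left(w - -10\right) = - 2 \left(w + \frac{2}{w}\right) \left(w + 10\right) = - 2 \left(w + \frac{2}{w}\right) \left(10 + w\right) = - 2 \left(10 + w\right) \left(w + \frac{2}{w}\right)$)
$\left(-25 - \left(21 + x{\left(4 \right)}\right)\right)^{2} = \left(-25 - \left(17 - 80 - 32 - 10\right)\right)^{2} = \left(-25 - \left(-63 - 32 - 10\right)\right)^{2} = \left(-25 - -105\right)^{2} = \left(-25 + \left(-21 + 126\right)\right)^{2} = \left(-25 + 105\right)^{2} = 80^{2} = 6400$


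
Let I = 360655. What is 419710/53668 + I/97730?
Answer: 1509347271/131124341 ≈ 11.511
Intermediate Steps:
419710/53668 + I/97730 = 419710/53668 + 360655/97730 = 419710*(1/53668) + 360655*(1/97730) = 209855/26834 + 72131/19546 = 1509347271/131124341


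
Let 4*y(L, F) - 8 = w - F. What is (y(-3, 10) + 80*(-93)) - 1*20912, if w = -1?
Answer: -113411/4 ≈ -28353.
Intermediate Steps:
y(L, F) = 7/4 - F/4 (y(L, F) = 2 + (-1 - F)/4 = 2 + (-1/4 - F/4) = 7/4 - F/4)
(y(-3, 10) + 80*(-93)) - 1*20912 = ((7/4 - 1/4*10) + 80*(-93)) - 1*20912 = ((7/4 - 5/2) - 7440) - 20912 = (-3/4 - 7440) - 20912 = -29763/4 - 20912 = -113411/4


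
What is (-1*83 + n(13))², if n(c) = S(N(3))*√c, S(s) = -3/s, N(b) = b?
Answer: (83 + √13)² ≈ 7500.5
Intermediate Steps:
n(c) = -√c (n(c) = (-3/3)*√c = (-3*⅓)*√c = -√c)
(-1*83 + n(13))² = (-1*83 - √13)² = (-83 - √13)²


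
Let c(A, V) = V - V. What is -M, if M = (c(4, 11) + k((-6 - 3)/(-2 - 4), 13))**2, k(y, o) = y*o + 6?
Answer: -2601/4 ≈ -650.25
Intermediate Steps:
c(A, V) = 0
k(y, o) = 6 + o*y (k(y, o) = o*y + 6 = 6 + o*y)
M = 2601/4 (M = (0 + (6 + 13*((-6 - 3)/(-2 - 4))))**2 = (0 + (6 + 13*(-9/(-6))))**2 = (0 + (6 + 13*(-9*(-1/6))))**2 = (0 + (6 + 13*(3/2)))**2 = (0 + (6 + 39/2))**2 = (0 + 51/2)**2 = (51/2)**2 = 2601/4 ≈ 650.25)
-M = -1*2601/4 = -2601/4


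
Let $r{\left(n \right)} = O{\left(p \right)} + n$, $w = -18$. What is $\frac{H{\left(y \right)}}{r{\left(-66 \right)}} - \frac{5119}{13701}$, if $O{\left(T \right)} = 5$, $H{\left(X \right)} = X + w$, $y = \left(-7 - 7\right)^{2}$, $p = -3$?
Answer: $- \frac{2751037}{835761} \approx -3.2917$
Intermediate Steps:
$y = 196$ ($y = \left(-14\right)^{2} = 196$)
$H{\left(X \right)} = -18 + X$ ($H{\left(X \right)} = X - 18 = -18 + X$)
$r{\left(n \right)} = 5 + n$
$\frac{H{\left(y \right)}}{r{\left(-66 \right)}} - \frac{5119}{13701} = \frac{-18 + 196}{5 - 66} - \frac{5119}{13701} = \frac{178}{-61} - \frac{5119}{13701} = 178 \left(- \frac{1}{61}\right) - \frac{5119}{13701} = - \frac{178}{61} - \frac{5119}{13701} = - \frac{2751037}{835761}$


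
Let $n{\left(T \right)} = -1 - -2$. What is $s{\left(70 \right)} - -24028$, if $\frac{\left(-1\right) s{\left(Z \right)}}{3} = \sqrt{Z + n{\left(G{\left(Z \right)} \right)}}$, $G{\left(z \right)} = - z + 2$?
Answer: $24028 - 3 \sqrt{71} \approx 24003.0$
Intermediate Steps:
$G{\left(z \right)} = 2 - z$
$n{\left(T \right)} = 1$ ($n{\left(T \right)} = -1 + 2 = 1$)
$s{\left(Z \right)} = - 3 \sqrt{1 + Z}$ ($s{\left(Z \right)} = - 3 \sqrt{Z + 1} = - 3 \sqrt{1 + Z}$)
$s{\left(70 \right)} - -24028 = - 3 \sqrt{1 + 70} - -24028 = - 3 \sqrt{71} + 24028 = 24028 - 3 \sqrt{71}$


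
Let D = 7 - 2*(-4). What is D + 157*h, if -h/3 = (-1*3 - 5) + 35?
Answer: -12702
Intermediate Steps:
D = 15 (D = 7 + 8 = 15)
h = -81 (h = -3*((-1*3 - 5) + 35) = -3*((-3 - 5) + 35) = -3*(-8 + 35) = -3*27 = -81)
D + 157*h = 15 + 157*(-81) = 15 - 12717 = -12702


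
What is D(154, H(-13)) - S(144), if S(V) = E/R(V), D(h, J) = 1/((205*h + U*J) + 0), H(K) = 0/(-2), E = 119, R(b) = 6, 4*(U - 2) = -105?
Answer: -939206/47355 ≈ -19.833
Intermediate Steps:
U = -97/4 (U = 2 + (¼)*(-105) = 2 - 105/4 = -97/4 ≈ -24.250)
H(K) = 0 (H(K) = 0*(-½) = 0)
D(h, J) = 1/(205*h - 97*J/4) (D(h, J) = 1/((205*h - 97*J/4) + 0) = 1/(205*h - 97*J/4))
S(V) = 119/6
D(154, H(-13)) - S(144) = 4/(-97*0 + 820*154) - 1*119/6 = 4/(0 + 126280) - 119/6 = 4/126280 - 119/6 = 4*(1/126280) - 119/6 = 1/31570 - 119/6 = -939206/47355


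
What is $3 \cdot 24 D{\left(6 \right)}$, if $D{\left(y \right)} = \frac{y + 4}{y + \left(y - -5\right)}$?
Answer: $\frac{720}{17} \approx 42.353$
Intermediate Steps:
$D{\left(y \right)} = \frac{4 + y}{5 + 2 y}$ ($D{\left(y \right)} = \frac{4 + y}{y + \left(y + 5\right)} = \frac{4 + y}{y + \left(5 + y\right)} = \frac{4 + y}{5 + 2 y}$)
$3 \cdot 24 D{\left(6 \right)} = 3 \cdot 24 \frac{4 + 6}{5 + 2 \cdot 6} = 72 \frac{1}{5 + 12} \cdot 10 = 72 \cdot \frac{1}{17} \cdot 10 = 72 \cdot \frac{10}{17} = \frac{720}{17}$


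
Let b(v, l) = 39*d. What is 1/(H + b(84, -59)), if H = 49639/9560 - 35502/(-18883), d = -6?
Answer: -180521480/40965293963 ≈ -0.0044067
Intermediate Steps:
b(v, l) = -234 (b(v, l) = 39*(-6) = -234)
H = 1276732357/180521480 (H = 49639*(1/9560) - 35502*(-1/18883) = 49639/9560 + 35502/18883 = 1276732357/180521480 ≈ 7.0725)
1/(H + b(84, -59)) = 1/(1276732357/180521480 - 234) = 1/(-40965293963/180521480) = -180521480/40965293963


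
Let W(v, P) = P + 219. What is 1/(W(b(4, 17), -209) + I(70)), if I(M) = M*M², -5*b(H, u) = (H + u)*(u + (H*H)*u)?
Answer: 1/343010 ≈ 2.9154e-6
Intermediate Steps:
b(H, u) = -(H + u)*(u + u*H²)/5 (b(H, u) = -(H + u)*(u + (H*H)*u)/5 = -(H + u)*(u + H²*u)/5 = -(H + u)*(u + u*H²)/5)
W(v, P) = 219 + P
I(M) = M³
1/(W(b(4, 17), -209) + I(70)) = 1/((219 - 209) + 70³) = 1/(10 + 343000) = 1/343010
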